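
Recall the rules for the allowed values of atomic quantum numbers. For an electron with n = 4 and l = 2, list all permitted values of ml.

ml takes every integer from −l to +l. With l = 2 that gives the 5 values -2, -1, 0, 1, 2.

-2, -1, 0, 1, 2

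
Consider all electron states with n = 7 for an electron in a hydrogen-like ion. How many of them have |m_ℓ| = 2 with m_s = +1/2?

Go through ℓ = 0, …, 6 (the values permitted for n = 7).
Per ℓ-value: ℓ=2 → 2; ℓ=3 → 2; ℓ=4 → 2; ℓ=5 → 2; ℓ=6 → 2.
Orbitals: 2 + 2 + 2 + 2 + 2 = 10. With m_s fixed to a single value there is one state per orbital, giving 10 states.

10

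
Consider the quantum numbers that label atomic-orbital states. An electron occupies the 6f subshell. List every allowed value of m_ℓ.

The 6f subshell has ℓ = 3, and m_ℓ takes every integer from −ℓ to +ℓ. With ℓ = 3 that gives the 7 values -3, -2, -1, 0, 1, 2, 3.

-3, -2, -1, 0, 1, 2, 3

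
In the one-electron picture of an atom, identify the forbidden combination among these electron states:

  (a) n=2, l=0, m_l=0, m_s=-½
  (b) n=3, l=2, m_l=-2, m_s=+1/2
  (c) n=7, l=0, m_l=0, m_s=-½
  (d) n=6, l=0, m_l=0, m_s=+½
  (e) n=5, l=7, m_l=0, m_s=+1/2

(e) has l = 7 ≥ n = 5, violating 0 ≤ l ≤ n−1.
The remaining sets (a), (b), (c), (d) satisfy all four rules.

(e)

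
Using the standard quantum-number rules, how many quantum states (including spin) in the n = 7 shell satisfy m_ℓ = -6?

Go through ℓ = 0, …, 6 (the values permitted for n = 7).
The (ℓ, m_ℓ) pairs meeting m_ℓ = -6 give: ℓ=6 → 1.
Orbitals: 1. Each orbital carries two spin states, so 1 × 2 = 2 states.

2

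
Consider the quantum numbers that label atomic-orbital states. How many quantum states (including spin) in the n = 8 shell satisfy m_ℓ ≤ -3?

The (ℓ, m_ℓ) pairs meeting m_ℓ ≤ -3 give: ℓ=3 → 1; ℓ=4 → 2; ℓ=5 → 3; ℓ=6 → 4; ℓ=7 → 5.
Orbitals: 1 + 2 + 3 + 4 + 5 = 15. Each orbital carries two spin states, so 15 × 2 = 30 states.

30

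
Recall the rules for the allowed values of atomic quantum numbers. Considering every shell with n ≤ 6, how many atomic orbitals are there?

Total orbitals = 1² + 2² + 3² + 4² + 5² + 6² = 91.

91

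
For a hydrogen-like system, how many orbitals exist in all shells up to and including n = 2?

5

Total orbitals = 1² + 2² = 5.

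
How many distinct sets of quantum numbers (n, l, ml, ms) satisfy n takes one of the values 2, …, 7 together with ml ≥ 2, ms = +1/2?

Go shell by shell, enumerating (l, ml) with ml ≥ 2:
n=3 → 1; n=4 → 3; n=5 → 6; n=6 → 10; n=7 → 15.
Orbitals: 1 + 3 + 6 + 10 + 15 = 35. With ms fixed to +1/2 there is one state per orbital, so 35 states.

35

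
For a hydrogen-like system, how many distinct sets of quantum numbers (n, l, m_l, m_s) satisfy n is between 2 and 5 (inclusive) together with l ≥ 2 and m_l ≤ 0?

Go shell by shell, enumerating (l, m_l) with l ≥ 2 and m_l ≤ 0:
n=3 → 3; n=4 → 7; n=5 → 12.
Orbitals: 3 + 7 + 12 = 22. Including both spin states (m_s = ±1/2) gives 2 × 22 = 44 states.

44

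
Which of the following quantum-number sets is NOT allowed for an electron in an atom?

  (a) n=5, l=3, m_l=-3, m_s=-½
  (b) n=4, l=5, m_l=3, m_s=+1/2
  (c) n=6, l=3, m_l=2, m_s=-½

(b)

(b) has l = 5 ≥ n = 4, violating 0 ≤ l ≤ n−1.
The remaining sets (a), (c) satisfy all four rules.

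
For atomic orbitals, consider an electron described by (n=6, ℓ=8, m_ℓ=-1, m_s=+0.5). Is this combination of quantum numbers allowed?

The orbital quantum number must satisfy 0 ≤ ℓ ≤ n−1. With n = 6 the allowed ℓ values are 0, 1, 2, 3, 4, 5, so ℓ = 8 is out of range.

Invalid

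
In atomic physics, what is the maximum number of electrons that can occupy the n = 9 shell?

A shell holds 2n² electrons: 2 × 9² = 2 × 81 = 162.

162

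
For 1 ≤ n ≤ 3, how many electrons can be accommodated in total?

28

Total orbitals = 1² + 2² + 3² = 14. Doubling for spin gives 28 electrons.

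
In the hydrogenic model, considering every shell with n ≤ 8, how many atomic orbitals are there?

Total orbitals = 1² + 2² + 3² + 4² + 5² + 6² + 7² + 8² = 204.

204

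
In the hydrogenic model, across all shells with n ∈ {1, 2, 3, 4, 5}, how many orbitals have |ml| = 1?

20

For each n in the range, tally the orbitals obeying |ml| = 1:
n=2 → 2; n=3 → 4; n=4 → 6; n=5 → 8.
Total orbitals: 2 + 4 + 6 + 8 = 20.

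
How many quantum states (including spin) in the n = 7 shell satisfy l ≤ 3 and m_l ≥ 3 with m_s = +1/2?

1

With n = 7 the allowed l are 0, 1, …, 6.
Contributions: l=3 → 1.
Orbitals: 1. With m_s fixed to a single value there is one state per orbital, giving 1 state.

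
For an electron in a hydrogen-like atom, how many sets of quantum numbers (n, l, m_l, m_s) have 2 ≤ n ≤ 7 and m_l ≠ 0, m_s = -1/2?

Per-shell orbital counts meeting the constraint:
n=2 → 2; n=3 → 6; n=4 → 12; n=5 → 20; n=6 → 30; n=7 → 42.
Orbitals: 2 + 6 + 12 + 20 + 30 + 42 = 112. With m_s fixed to -1/2 there is one state per orbital, so 112 states.

112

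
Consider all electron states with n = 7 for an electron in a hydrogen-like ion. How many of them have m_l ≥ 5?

6

For n = 7, l ranges over 0 … 6.
Orbitals with m_l ≥ 5, by l: l=5 → 1; l=6 → 2.
Orbitals: 1 + 2 = 3. Each orbital carries two spin states, so 3 × 2 = 6 states.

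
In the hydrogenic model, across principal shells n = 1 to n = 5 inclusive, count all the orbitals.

55

Shell n has n² orbitals: 1²=1 + 2²=4 + 3²=9 + 4²=16 + 5²=25 = 55 orbitals.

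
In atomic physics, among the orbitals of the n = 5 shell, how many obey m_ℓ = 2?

3

The n = 5 shell has ℓ = 0 through 4; check each.
The (ℓ, m_ℓ) pairs meeting m_ℓ = 2 give: ℓ=2 → 1; ℓ=3 → 1; ℓ=4 → 1.
Total orbitals: 1 + 1 + 1 = 3.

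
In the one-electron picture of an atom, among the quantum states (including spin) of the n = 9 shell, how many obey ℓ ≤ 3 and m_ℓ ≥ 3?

For n = 9, ℓ ranges over 0 … 8.
Per ℓ-value: ℓ=3 → 1.
Orbitals: 1. Each orbital carries two spin states, so 1 × 2 = 2 states.

2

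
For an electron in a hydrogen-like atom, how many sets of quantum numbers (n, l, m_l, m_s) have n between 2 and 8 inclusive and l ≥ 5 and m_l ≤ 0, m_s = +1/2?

40

Go shell by shell, enumerating (l, m_l) with l ≥ 5 and m_l ≤ 0:
n=6 → 6; n=7 → 13; n=8 → 21.
Orbitals: 6 + 13 + 21 = 40. With m_s fixed to +1/2 there is one state per orbital, so 40 states.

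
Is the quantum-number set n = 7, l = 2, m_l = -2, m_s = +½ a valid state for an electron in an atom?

n = 7 is a positive integer. l = 2 satisfies 0 ≤ l ≤ n−1 = 6. m_l = -2 lies in the range −l … +l (here −2 … 2). m_s = +1/2 is one of ±1/2.
All four constraints are satisfied.

Allowed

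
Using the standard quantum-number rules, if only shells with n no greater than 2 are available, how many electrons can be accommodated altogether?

Total orbitals = 1² + 2² = 5. Doubling for spin gives 10 electrons.

10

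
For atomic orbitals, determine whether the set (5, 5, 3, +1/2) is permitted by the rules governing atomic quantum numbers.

Not allowed

The orbital quantum number must satisfy 0 ≤ l ≤ n−1. With n = 5 the allowed l values are 0, 1, 2, 3, 4, so l = 5 is out of range.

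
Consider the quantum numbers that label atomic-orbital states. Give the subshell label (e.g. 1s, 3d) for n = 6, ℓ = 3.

6f

ℓ = 3 corresponds to the letter 'f', so the subshell is 6f.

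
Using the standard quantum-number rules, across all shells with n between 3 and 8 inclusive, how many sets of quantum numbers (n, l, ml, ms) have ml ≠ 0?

Work shell by shell — for each n, count the (l, ml) pairs that satisfy ml ≠ 0:
n=3 → 6; n=4 → 12; n=5 → 20; n=6 → 30; n=7 → 42; n=8 → 56.
Orbitals: 6 + 12 + 20 + 30 + 42 + 56 = 166. Including both spin states (ms = ±1/2) gives 2 × 166 = 332 states.

332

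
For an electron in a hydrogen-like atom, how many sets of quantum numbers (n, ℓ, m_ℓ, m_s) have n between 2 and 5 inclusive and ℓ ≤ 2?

For each n in the range, tally the orbitals obeying ℓ ≤ 2:
n=2 → 4; n=3 → 9; n=4 → 9; n=5 → 9.
Orbitals: 4 + 9 + 9 + 9 = 31. Including both spin states (m_s = ±1/2) gives 2 × 31 = 62 states.

62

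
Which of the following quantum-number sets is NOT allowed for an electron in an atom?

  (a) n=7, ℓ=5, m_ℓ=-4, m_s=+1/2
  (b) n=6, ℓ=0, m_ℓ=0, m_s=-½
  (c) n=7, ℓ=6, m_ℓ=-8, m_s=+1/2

(c) has |m_ℓ| = 8 > ℓ = 6, violating −ℓ ≤ m_ℓ ≤ ℓ.
The remaining sets (a), (b) satisfy all four rules.

(c)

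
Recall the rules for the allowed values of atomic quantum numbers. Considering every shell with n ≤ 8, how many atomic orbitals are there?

204

Total orbitals = 1² + 2² + 3² + 4² + 5² + 6² + 7² + 8² = 204.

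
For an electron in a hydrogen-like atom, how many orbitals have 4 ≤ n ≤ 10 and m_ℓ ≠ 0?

322

Count contributing orbitals for each principal shell:
n=4 → 12; n=5 → 20; n=6 → 30; n=7 → 42; n=8 → 56; n=9 → 72; n=10 → 90.
Total orbitals: 12 + 20 + 30 + 42 + 56 + 72 + 90 = 322.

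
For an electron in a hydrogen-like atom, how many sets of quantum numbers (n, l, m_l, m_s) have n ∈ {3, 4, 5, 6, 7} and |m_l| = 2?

Go shell by shell, enumerating (l, m_l) with |m_l| = 2:
n=3 → 2; n=4 → 4; n=5 → 6; n=6 → 8; n=7 → 10.
Orbitals: 2 + 4 + 6 + 8 + 10 = 30. Including both spin states (m_s = ±1/2) gives 2 × 30 = 60 states.

60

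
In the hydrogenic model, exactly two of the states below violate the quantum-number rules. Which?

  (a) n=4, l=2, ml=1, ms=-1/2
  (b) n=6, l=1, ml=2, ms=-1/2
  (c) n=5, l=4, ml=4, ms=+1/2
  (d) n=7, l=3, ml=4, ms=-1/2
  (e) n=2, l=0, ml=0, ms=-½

(b) has |ml| = 2 > l = 1, violating −l ≤ ml ≤ l.
(d) has |ml| = 4 > l = 3, violating −l ≤ ml ≤ l.
The remaining sets (a), (c), (e) satisfy all four rules.

(b) and (d)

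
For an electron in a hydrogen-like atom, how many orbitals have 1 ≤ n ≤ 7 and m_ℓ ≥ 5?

Work shell by shell — for each n, count the (ℓ, m_ℓ) pairs that satisfy m_ℓ ≥ 5:
n=6 → 1; n=7 → 3.
Total orbitals: 1 + 3 = 4.

4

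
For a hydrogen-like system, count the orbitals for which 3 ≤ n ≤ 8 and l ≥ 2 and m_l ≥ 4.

20

For each n in the range, tally the orbitals obeying l ≥ 2 and m_l ≥ 4:
n=5 → 1; n=6 → 3; n=7 → 6; n=8 → 10.
Total orbitals: 1 + 3 + 6 + 10 = 20.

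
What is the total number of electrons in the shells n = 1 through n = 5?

110

Shell n has n² orbitals: 1²=1 + 2²=4 + 3²=9 + 4²=16 + 5²=25 = 55 orbitals.
Two spin states per orbital: 2 × 55 = 110 electrons.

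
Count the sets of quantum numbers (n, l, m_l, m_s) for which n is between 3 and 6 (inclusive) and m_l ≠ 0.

136

Treat each shell separately and count matching orbitals:
n=3 → 6; n=4 → 12; n=5 → 20; n=6 → 30.
Orbitals: 6 + 12 + 20 + 30 = 68. Including both spin states (m_s = ±1/2) gives 2 × 68 = 136 states.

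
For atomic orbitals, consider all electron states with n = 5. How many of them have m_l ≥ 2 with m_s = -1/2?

Go through l = 0, …, 4 (the values permitted for n = 5).
Orbitals with m_l ≥ 2, by l: l=2 → 1; l=3 → 2; l=4 → 3.
Orbitals: 1 + 2 + 3 = 6. With m_s fixed to a single value there is one state per orbital, giving 6 states.

6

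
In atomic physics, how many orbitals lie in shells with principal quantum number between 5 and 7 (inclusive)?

110

Shell n has n² orbitals: 5²=25 + 6²=36 + 7²=49 = 110 orbitals.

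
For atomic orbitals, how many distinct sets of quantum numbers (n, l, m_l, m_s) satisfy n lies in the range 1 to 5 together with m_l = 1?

Work shell by shell — for each n, count the (l, m_l) pairs that satisfy m_l = 1:
n=2 → 1; n=3 → 2; n=4 → 3; n=5 → 4.
Orbitals: 1 + 2 + 3 + 4 = 10. Including both spin states (m_s = ±1/2) gives 2 × 10 = 20 states.

20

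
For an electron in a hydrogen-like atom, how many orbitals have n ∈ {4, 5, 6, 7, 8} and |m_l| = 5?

Count contributing orbitals for each principal shell:
n=6 → 2; n=7 → 4; n=8 → 6.
Total orbitals: 2 + 4 + 6 = 12.

12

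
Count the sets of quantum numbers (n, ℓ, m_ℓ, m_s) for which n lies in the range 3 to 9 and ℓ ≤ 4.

300

Per-shell orbital counts meeting the constraint:
n=3 → 9; n=4 → 16; n=5 → 25; n=6 → 25; n=7 → 25; n=8 → 25; n=9 → 25.
Orbitals: 9 + 16 + 25 + 25 + 25 + 25 + 25 = 150. Including both spin states (m_s = ±1/2) gives 2 × 150 = 300 states.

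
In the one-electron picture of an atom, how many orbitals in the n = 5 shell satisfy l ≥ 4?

9

Per l-value: l=4 → 9.
Total orbitals: 9.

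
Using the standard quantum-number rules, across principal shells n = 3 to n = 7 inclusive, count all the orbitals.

Shell n has n² orbitals: 3²=9 + 4²=16 + 5²=25 + 6²=36 + 7²=49 = 135 orbitals.

135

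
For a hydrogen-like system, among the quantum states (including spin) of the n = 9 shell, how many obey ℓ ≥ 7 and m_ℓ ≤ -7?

6

With n = 9 the allowed ℓ are 0, 1, …, 8.
Per ℓ-value: ℓ=7 → 1; ℓ=8 → 2.
Orbitals: 1 + 2 = 3. Each orbital carries two spin states, so 3 × 2 = 6 states.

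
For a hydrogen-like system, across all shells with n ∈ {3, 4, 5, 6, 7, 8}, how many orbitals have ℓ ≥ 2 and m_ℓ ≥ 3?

35

For each n in the range, tally the orbitals obeying ℓ ≥ 2 and m_ℓ ≥ 3:
n=4 → 1; n=5 → 3; n=6 → 6; n=7 → 10; n=8 → 15.
Total orbitals: 1 + 3 + 6 + 10 + 15 = 35.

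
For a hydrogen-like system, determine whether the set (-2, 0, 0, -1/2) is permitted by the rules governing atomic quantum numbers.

Not allowed

The principal quantum number must be a positive integer (n ≥ 1), but here n = -2.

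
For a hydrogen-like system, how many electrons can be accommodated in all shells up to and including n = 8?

Total orbitals = 1² + 2² + 3² + 4² + 5² + 6² + 7² + 8² = 204. Doubling for spin gives 408 electrons.

408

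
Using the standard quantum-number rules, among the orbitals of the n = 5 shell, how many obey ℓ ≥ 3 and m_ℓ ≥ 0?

9

Go through ℓ = 0, …, 4 (the values permitted for n = 5).
The (ℓ, m_ℓ) pairs meeting ℓ ≥ 3 and m_ℓ ≥ 0 give: ℓ=3 → 4; ℓ=4 → 5.
Total orbitals: 4 + 5 = 9.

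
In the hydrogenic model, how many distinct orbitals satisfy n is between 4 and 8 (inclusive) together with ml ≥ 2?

55

Treat each shell separately and count matching orbitals:
n=4 → 3; n=5 → 6; n=6 → 10; n=7 → 15; n=8 → 21.
Total orbitals: 3 + 6 + 10 + 15 + 21 = 55.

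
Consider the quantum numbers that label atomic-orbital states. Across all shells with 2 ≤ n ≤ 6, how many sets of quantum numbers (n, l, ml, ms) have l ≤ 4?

Treat each shell separately and count matching orbitals:
n=2 → 4; n=3 → 9; n=4 → 16; n=5 → 25; n=6 → 25.
Orbitals: 4 + 9 + 16 + 25 + 25 = 79. Including both spin states (ms = ±1/2) gives 2 × 79 = 158 states.

158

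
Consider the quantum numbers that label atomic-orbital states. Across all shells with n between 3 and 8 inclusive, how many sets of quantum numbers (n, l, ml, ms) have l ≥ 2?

Work shell by shell — for each n, count the (l, ml) pairs that satisfy l ≥ 2:
n=3 → 5; n=4 → 12; n=5 → 21; n=6 → 32; n=7 → 45; n=8 → 60.
Orbitals: 5 + 12 + 21 + 32 + 45 + 60 = 175. Including both spin states (ms = ±1/2) gives 2 × 175 = 350 states.

350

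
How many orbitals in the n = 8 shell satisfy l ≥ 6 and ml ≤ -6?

3

Per l-value: l=6 → 1; l=7 → 2.
Total orbitals: 1 + 2 = 3.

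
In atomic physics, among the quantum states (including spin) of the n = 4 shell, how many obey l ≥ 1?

The (l, m_l) pairs meeting l ≥ 1 give: l=1 → 3; l=2 → 5; l=3 → 7.
Orbitals: 3 + 5 + 7 = 15. Each orbital carries two spin states, so 15 × 2 = 30 states.

30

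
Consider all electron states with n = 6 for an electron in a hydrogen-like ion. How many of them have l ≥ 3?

The n = 6 shell has l = 0 through 5; check each.
Per l-value: l=3 → 7; l=4 → 9; l=5 → 11.
Orbitals: 7 + 9 + 11 = 27. Each orbital carries two spin states, so 27 × 2 = 54 states.

54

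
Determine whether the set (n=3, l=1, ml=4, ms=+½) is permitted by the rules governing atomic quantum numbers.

Not allowed

The magnetic quantum number must satisfy −l ≤ ml ≤ l. With l = 1, ml can only be -1, 0, 1, so ml = 4 is forbidden.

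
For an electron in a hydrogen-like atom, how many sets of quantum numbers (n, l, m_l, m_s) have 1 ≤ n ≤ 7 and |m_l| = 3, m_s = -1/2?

20

For each n in the range, tally the orbitals obeying |m_l| = 3:
n=4 → 2; n=5 → 4; n=6 → 6; n=7 → 8.
Orbitals: 2 + 4 + 6 + 8 = 20. With m_s fixed to -1/2 there is one state per orbital, so 20 states.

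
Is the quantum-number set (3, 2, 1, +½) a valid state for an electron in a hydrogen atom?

n = 3 is a positive integer. ℓ = 2 satisfies 0 ≤ ℓ ≤ n−1 = 2. m_ℓ = 1 lies in the range −ℓ … +ℓ (here −2 … 2). m_s = +1/2 is one of ±1/2.
All four constraints are satisfied.

Valid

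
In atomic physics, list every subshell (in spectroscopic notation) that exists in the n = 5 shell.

5s, 5p, 5d, 5f, 5g

For n = 5, l runs from 0 to 4. In spectroscopic notation l = 0,1,2,… ↔ s,p,d,f,g,h,i, so the subshells are 5s, 5p, 5d, 5f, 5g.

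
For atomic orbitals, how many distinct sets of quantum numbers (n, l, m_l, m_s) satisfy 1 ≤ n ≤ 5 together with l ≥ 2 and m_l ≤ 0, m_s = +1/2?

Work shell by shell — for each n, count the (l, m_l) pairs that satisfy l ≥ 2 and m_l ≤ 0:
n=3 → 3; n=4 → 7; n=5 → 12.
Orbitals: 3 + 7 + 12 = 22. With m_s fixed to +1/2 there is one state per orbital, so 22 states.

22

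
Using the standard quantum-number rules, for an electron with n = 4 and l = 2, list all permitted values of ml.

-2, -1, 0, 1, 2

ml takes every integer from −l to +l. With l = 2 that gives the 5 values -2, -1, 0, 1, 2.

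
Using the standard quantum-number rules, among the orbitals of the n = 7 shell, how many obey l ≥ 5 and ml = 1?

For n = 7, l ranges over 0 … 6.
Orbitals with l ≥ 5 and ml = 1, by l: l=5 → 1; l=6 → 1.
Total orbitals: 1 + 1 = 2.

2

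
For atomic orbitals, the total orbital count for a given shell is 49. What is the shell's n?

n² = 49 ⇒ n = 7.

n = 7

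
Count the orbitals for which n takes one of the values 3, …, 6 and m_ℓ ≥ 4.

4

Go shell by shell, enumerating (ℓ, m_ℓ) with m_ℓ ≥ 4:
n=5 → 1; n=6 → 3.
Total orbitals: 1 + 3 = 4.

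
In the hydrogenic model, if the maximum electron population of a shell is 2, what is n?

2n² = 2 ⇒ n² = 1 ⇒ n = 1.

n = 1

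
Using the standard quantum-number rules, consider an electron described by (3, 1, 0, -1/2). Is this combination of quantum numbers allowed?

n = 3 is a positive integer. ℓ = 1 satisfies 0 ≤ ℓ ≤ n−1 = 2. m_ℓ = 0 lies in the range −ℓ … +ℓ (here −1 … 1). m_s = -1/2 is one of ±1/2.
All four constraints are satisfied.

Allowed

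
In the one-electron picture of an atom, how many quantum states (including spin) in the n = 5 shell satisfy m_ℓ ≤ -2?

The n = 5 shell has ℓ = 0 through 4; check each.
The (ℓ, m_ℓ) pairs meeting m_ℓ ≤ -2 give: ℓ=2 → 1; ℓ=3 → 2; ℓ=4 → 3.
Orbitals: 1 + 2 + 3 = 6. Each orbital carries two spin states, so 6 × 2 = 12 states.

12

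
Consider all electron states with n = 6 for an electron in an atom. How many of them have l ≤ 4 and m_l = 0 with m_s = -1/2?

The n = 6 shell has l = 0 through 5; check each.
Contributions: l=0 → 1; l=1 → 1; l=2 → 1; l=3 → 1; l=4 → 1.
Orbitals: 1 + 1 + 1 + 1 + 1 = 5. With m_s fixed to a single value there is one state per orbital, giving 5 states.

5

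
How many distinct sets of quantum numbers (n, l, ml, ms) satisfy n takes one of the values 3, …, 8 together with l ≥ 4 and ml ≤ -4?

Work shell by shell — for each n, count the (l, ml) pairs that satisfy l ≥ 4 and ml ≤ -4:
n=5 → 1; n=6 → 3; n=7 → 6; n=8 → 10.
Orbitals: 1 + 3 + 6 + 10 = 20. Including both spin states (ms = ±1/2) gives 2 × 20 = 40 states.

40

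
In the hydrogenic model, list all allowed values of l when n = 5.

0, 1, 2, 3, 4

l is an integer with 0 ≤ l ≤ n−1, so for n = 5: l = 0, 1, 2, 3, 4.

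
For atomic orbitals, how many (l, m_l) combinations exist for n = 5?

25

The n = 5 shell contains n² = 5² = 25 orbitals.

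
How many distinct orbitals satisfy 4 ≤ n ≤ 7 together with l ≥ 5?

35

Per-shell orbital counts meeting the constraint:
n=6 → 11; n=7 → 24.
Total orbitals: 11 + 24 = 35.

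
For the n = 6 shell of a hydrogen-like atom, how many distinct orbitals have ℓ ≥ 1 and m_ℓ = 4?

2

For n = 6, ℓ ranges over 0 … 5.
Orbitals with ℓ ≥ 1 and m_ℓ = 4, by ℓ: ℓ=4 → 1; ℓ=5 → 1.
Total orbitals: 1 + 1 = 2.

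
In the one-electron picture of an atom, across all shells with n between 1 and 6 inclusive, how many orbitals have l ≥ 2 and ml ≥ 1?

Count contributing orbitals for each principal shell:
n=3 → 2; n=4 → 5; n=5 → 9; n=6 → 14.
Total orbitals: 2 + 5 + 9 + 14 = 30.

30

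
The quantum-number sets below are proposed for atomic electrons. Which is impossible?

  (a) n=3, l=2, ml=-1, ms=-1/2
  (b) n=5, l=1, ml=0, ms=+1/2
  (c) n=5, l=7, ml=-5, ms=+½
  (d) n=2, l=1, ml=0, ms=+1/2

(c) has l = 7 ≥ n = 5, violating 0 ≤ l ≤ n−1.
The remaining sets (a), (b), (d) satisfy all four rules.

(c)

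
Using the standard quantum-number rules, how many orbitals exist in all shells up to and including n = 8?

204

Total orbitals = 1² + 2² + 3² + 4² + 5² + 6² + 7² + 8² = 204.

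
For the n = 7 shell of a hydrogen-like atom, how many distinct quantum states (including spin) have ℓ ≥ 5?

48

For n = 7, ℓ ranges over 0 … 6.
The (ℓ, m_ℓ) pairs meeting ℓ ≥ 5 give: ℓ=5 → 11; ℓ=6 → 13.
Orbitals: 11 + 13 = 24. Each orbital carries two spin states, so 24 × 2 = 48 states.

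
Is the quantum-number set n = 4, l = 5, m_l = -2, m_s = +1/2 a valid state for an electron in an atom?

The orbital quantum number must satisfy 0 ≤ l ≤ n−1. With n = 4 the allowed l values are 0, 1, 2, 3, so l = 5 is out of range.

No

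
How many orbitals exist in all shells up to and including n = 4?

30

Total orbitals = 1² + 2² + 3² + 4² = 30.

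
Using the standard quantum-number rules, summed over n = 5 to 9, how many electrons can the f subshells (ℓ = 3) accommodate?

70

An f subshell (ℓ = 3) exists for every n ≥ 4, so shells n = 5, 6, 7, 8, 9 each contribute one — 5 subshells.
Since each f subshell holds 2(2·3+1) = 14 electrons, the total is 5 × 14 = 70.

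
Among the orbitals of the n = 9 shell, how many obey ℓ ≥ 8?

With n = 9 the allowed ℓ are 0, 1, …, 8.
Contributions: ℓ=8 → 17.
Total orbitals: 17.

17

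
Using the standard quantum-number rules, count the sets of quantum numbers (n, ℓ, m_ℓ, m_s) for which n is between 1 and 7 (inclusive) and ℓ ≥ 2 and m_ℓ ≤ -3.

40

Work shell by shell — for each n, count the (ℓ, m_ℓ) pairs that satisfy ℓ ≥ 2 and m_ℓ ≤ -3:
n=4 → 1; n=5 → 3; n=6 → 6; n=7 → 10.
Orbitals: 1 + 3 + 6 + 10 = 20. Including both spin states (m_s = ±1/2) gives 2 × 20 = 40 states.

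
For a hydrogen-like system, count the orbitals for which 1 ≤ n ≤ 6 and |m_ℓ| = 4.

6

Treat each shell separately and count matching orbitals:
n=5 → 2; n=6 → 4.
Total orbitals: 2 + 4 = 6.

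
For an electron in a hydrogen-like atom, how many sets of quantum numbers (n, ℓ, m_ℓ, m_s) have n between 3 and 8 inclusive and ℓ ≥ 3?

Go shell by shell, enumerating (ℓ, m_ℓ) with ℓ ≥ 3:
n=4 → 7; n=5 → 16; n=6 → 27; n=7 → 40; n=8 → 55.
Orbitals: 7 + 16 + 27 + 40 + 55 = 145. Including both spin states (m_s = ±1/2) gives 2 × 145 = 290 states.

290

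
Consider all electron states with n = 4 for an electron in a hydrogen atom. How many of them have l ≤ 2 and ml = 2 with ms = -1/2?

1

Orbitals with l ≤ 2 and ml = 2, by l: l=2 → 1.
Orbitals: 1. With ms fixed to a single value there is one state per orbital, giving 1 state.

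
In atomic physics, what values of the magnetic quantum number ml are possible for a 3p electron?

-1, 0, 1

The 3p subshell has l = 1, and ml takes every integer from −l to +l. With l = 1 that gives the 3 values -1, 0, 1.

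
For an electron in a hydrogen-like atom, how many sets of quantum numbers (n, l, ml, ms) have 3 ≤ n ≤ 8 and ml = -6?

6

Go shell by shell, enumerating (l, ml) with ml = -6:
n=7 → 1; n=8 → 2.
Orbitals: 1 + 2 = 3. Including both spin states (ms = ±1/2) gives 2 × 3 = 6 states.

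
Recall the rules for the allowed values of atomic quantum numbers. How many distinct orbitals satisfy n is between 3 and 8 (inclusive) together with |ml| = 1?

Treat each shell separately and count matching orbitals:
n=3 → 4; n=4 → 6; n=5 → 8; n=6 → 10; n=7 → 12; n=8 → 14.
Total orbitals: 4 + 6 + 8 + 10 + 12 + 14 = 54.

54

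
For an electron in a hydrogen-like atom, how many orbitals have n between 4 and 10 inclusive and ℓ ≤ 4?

166

Work shell by shell — for each n, count the (ℓ, m_ℓ) pairs that satisfy ℓ ≤ 4:
n=4 → 16; n=5 → 25; n=6 → 25; n=7 → 25; n=8 → 25; n=9 → 25; n=10 → 25.
Total orbitals: 16 + 25 + 25 + 25 + 25 + 25 + 25 = 166.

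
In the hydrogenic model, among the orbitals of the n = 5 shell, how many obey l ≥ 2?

For n = 5, l ranges over 0 … 4.
Contributions: l=2 → 5; l=3 → 7; l=4 → 9.
Total orbitals: 5 + 7 + 9 = 21.

21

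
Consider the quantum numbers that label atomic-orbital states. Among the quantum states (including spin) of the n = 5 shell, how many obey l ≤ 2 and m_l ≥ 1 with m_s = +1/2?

Contributions: l=1 → 1; l=2 → 2.
Orbitals: 1 + 2 = 3. With m_s fixed to a single value there is one state per orbital, giving 3 states.

3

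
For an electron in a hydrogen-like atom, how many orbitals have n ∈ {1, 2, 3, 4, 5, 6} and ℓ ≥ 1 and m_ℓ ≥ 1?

Go shell by shell, enumerating (ℓ, m_ℓ) with ℓ ≥ 1 and m_ℓ ≥ 1:
n=2 → 1; n=3 → 3; n=4 → 6; n=5 → 10; n=6 → 15.
Total orbitals: 1 + 3 + 6 + 10 + 15 = 35.

35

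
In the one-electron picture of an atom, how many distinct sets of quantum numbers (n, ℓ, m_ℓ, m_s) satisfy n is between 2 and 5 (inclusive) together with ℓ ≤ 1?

Work shell by shell — for each n, count the (ℓ, m_ℓ) pairs that satisfy ℓ ≤ 1:
n=2 → 4; n=3 → 4; n=4 → 4; n=5 → 4.
Orbitals: 4 + 4 + 4 + 4 = 16. Including both spin states (m_s = ±1/2) gives 2 × 16 = 32 states.

32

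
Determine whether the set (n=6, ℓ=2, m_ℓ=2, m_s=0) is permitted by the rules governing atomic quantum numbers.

Not allowed

The spin quantum number for an electron can only be m_s = +1/2 or −1/2; m_s = 0 is not one of those.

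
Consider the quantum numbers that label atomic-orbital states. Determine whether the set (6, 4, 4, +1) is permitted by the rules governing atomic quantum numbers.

Invalid

The spin quantum number for an electron can only be m_s = +1/2 or −1/2; m_s = +1 is not one of those.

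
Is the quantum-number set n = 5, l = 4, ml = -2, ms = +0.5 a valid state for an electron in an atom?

Allowed

n = 5 is a positive integer. l = 4 satisfies 0 ≤ l ≤ n−1 = 4. ml = -2 lies in the range −l … +l (here −4 … 4). ms = +1/2 is one of ±1/2.
All four constraints are satisfied.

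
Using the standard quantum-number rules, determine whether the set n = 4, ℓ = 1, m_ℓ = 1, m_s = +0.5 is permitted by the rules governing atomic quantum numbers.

Yes

n = 4 is a positive integer. ℓ = 1 satisfies 0 ≤ ℓ ≤ n−1 = 3. m_ℓ = 1 lies in the range −ℓ … +ℓ (here −1 … 1). m_s = +1/2 is one of ±1/2.
All four constraints are satisfied.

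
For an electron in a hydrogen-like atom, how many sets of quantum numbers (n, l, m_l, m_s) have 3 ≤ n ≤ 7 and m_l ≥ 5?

8

Count contributing orbitals for each principal shell:
n=6 → 1; n=7 → 3.
Orbitals: 1 + 3 = 4. Including both spin states (m_s = ±1/2) gives 2 × 4 = 8 states.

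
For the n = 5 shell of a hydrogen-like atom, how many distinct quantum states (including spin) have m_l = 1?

Go through l = 0, …, 4 (the values permitted for n = 5).
Per l-value: l=1 → 1; l=2 → 1; l=3 → 1; l=4 → 1.
Orbitals: 1 + 1 + 1 + 1 = 4. Each orbital carries two spin states, so 4 × 2 = 8 states.

8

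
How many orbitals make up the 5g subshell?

A subshell has 2l+1 orbitals; with l = 4, that's 9.

9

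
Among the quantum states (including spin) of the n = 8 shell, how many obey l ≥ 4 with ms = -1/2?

Orbitals with l ≥ 4, by l: l=4 → 9; l=5 → 11; l=6 → 13; l=7 → 15.
Orbitals: 9 + 11 + 13 + 15 = 48. With ms fixed to a single value there is one state per orbital, giving 48 states.

48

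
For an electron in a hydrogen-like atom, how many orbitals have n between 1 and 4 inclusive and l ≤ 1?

13

For each n in the range, tally the orbitals obeying l ≤ 1:
n=1 → 1; n=2 → 4; n=3 → 4; n=4 → 4.
Total orbitals: 1 + 4 + 4 + 4 = 13.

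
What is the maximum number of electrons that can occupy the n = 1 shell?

A shell holds 2n² electrons: 2 × 1² = 2 × 1 = 2.

2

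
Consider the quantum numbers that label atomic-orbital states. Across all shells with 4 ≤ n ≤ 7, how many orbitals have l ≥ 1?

Go shell by shell, enumerating (l, ml) with l ≥ 1:
n=4 → 15; n=5 → 24; n=6 → 35; n=7 → 48.
Total orbitals: 15 + 24 + 35 + 48 = 122.

122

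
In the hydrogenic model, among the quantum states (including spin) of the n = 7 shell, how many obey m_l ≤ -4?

Go through l = 0, …, 6 (the values permitted for n = 7).
Per l-value: l=4 → 1; l=5 → 2; l=6 → 3.
Orbitals: 1 + 2 + 3 = 6. Each orbital carries two spin states, so 6 × 2 = 12 states.

12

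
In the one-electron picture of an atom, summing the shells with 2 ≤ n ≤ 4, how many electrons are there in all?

Shell n has n² orbitals: 2²=4 + 3²=9 + 4²=16 = 29 orbitals.
Two spin states per orbital: 2 × 29 = 58 electrons.

58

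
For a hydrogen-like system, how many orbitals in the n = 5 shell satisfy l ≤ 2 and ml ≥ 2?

Go through l = 0, …, 4 (the values permitted for n = 5).
Contributions: l=2 → 1.
Total orbitals: 1.

1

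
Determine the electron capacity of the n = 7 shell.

A shell holds 2n² electrons: 2 × 7² = 2 × 49 = 98.

98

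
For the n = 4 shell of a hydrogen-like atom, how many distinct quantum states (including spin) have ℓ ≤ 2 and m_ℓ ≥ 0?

With n = 4 the allowed ℓ are 0, 1, …, 3.
Orbitals with ℓ ≤ 2 and m_ℓ ≥ 0, by ℓ: ℓ=0 → 1; ℓ=1 → 2; ℓ=2 → 3.
Orbitals: 1 + 2 + 3 = 6. Each orbital carries two spin states, so 6 × 2 = 12 states.

12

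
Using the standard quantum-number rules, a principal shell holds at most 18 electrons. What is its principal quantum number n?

n = 3

2n² = 18 ⇒ n² = 9 ⇒ n = 3.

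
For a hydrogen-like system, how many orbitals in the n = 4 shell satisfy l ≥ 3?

7

With n = 4 the allowed l are 0, 1, …, 3.
Orbitals with l ≥ 3, by l: l=3 → 7.
Total orbitals: 7.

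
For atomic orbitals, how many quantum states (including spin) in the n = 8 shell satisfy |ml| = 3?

The n = 8 shell has l = 0 through 7; check each.
The (l, ml) pairs meeting |ml| = 3 give: l=3 → 2; l=4 → 2; l=5 → 2; l=6 → 2; l=7 → 2.
Orbitals: 2 + 2 + 2 + 2 + 2 = 10. Each orbital carries two spin states, so 10 × 2 = 20 states.

20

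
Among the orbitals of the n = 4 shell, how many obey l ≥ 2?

12

For n = 4, l ranges over 0 … 3.
Per l-value: l=2 → 5; l=3 → 7.
Total orbitals: 5 + 7 = 12.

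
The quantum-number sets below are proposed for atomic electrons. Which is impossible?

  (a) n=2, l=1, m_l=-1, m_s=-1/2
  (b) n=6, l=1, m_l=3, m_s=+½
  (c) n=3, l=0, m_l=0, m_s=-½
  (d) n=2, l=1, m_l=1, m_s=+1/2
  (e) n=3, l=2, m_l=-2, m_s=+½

(b)

(b) has |m_l| = 3 > l = 1, violating −l ≤ m_l ≤ l.
The remaining sets (a), (c), (d), (e) satisfy all four rules.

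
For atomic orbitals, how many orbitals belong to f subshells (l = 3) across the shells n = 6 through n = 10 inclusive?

An f subshell (l = 3) exists for every n ≥ 4, so shells n = 6, 7, 8, 9, 10 each contribute one — 5 subshells.
Since each f subshell has 2·3+1 = 7 orbitals, the total is 5 × 7 = 35.

35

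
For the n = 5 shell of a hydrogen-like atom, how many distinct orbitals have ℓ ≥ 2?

21

For n = 5, ℓ ranges over 0 … 4.
Orbitals with ℓ ≥ 2, by ℓ: ℓ=2 → 5; ℓ=3 → 7; ℓ=4 → 9.
Total orbitals: 5 + 7 + 9 = 21.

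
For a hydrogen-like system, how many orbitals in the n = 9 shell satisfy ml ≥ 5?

With n = 9 the allowed l are 0, 1, …, 8.
Per l-value: l=5 → 1; l=6 → 2; l=7 → 3; l=8 → 4.
Total orbitals: 1 + 2 + 3 + 4 = 10.

10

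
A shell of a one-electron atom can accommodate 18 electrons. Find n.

n = 3

2n² = 18 ⇒ n² = 9 ⇒ n = 3.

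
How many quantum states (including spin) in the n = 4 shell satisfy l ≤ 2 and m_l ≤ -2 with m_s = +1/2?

1

Go through l = 0, …, 3 (the values permitted for n = 4).
Contributions: l=2 → 1.
Orbitals: 1. With m_s fixed to a single value there is one state per orbital, giving 1 state.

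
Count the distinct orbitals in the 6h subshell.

A subshell has 2l+1 orbitals; with l = 5, that's 11.

11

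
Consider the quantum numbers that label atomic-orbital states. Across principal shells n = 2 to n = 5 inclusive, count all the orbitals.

54

Shell n has n² orbitals: 2²=4 + 3²=9 + 4²=16 + 5²=25 = 54 orbitals.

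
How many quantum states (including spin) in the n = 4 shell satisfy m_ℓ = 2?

Go through ℓ = 0, …, 3 (the values permitted for n = 4).
Per ℓ-value: ℓ=2 → 1; ℓ=3 → 1.
Orbitals: 1 + 1 = 2. Each orbital carries two spin states, so 2 × 2 = 4 states.

4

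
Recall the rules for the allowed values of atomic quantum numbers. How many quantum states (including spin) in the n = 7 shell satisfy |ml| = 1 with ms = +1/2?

With n = 7 the allowed l are 0, 1, …, 6.
Contributions: l=1 → 2; l=2 → 2; l=3 → 2; l=4 → 2; l=5 → 2; l=6 → 2.
Orbitals: 2 + 2 + 2 + 2 + 2 + 2 = 12. With ms fixed to a single value there is one state per orbital, giving 12 states.

12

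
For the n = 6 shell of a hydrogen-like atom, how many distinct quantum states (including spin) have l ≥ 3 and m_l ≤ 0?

30

The n = 6 shell has l = 0 through 5; check each.
Contributions: l=3 → 4; l=4 → 5; l=5 → 6.
Orbitals: 4 + 5 + 6 = 15. Each orbital carries two spin states, so 15 × 2 = 30 states.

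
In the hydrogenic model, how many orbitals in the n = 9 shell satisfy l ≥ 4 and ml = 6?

The n = 9 shell has l = 0 through 8; check each.
Orbitals with l ≥ 4 and ml = 6, by l: l=6 → 1; l=7 → 1; l=8 → 1.
Total orbitals: 1 + 1 + 1 = 3.

3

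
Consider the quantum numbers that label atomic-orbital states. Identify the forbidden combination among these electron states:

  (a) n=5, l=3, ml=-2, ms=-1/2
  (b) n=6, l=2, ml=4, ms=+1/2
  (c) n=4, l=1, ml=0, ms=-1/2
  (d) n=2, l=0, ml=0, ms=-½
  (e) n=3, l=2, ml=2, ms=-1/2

(b) has |ml| = 4 > l = 2, violating −l ≤ ml ≤ l.
The remaining sets (a), (c), (d), (e) satisfy all four rules.

(b)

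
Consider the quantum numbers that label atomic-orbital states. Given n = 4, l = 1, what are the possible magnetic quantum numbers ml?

-1, 0, 1

ml takes every integer from −l to +l. With l = 1 that gives the 3 values -1, 0, 1.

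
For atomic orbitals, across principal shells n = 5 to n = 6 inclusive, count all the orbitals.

61

Shell n has n² orbitals: 5²=25 + 6²=36 = 61 orbitals.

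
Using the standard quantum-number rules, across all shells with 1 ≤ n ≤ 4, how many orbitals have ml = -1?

Go shell by shell, enumerating (l, ml) with ml = -1:
n=2 → 1; n=3 → 2; n=4 → 3.
Total orbitals: 1 + 2 + 3 = 6.

6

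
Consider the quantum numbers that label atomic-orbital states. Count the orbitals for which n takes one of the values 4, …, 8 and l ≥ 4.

Go shell by shell, enumerating (l, ml) with l ≥ 4:
n=5 → 9; n=6 → 20; n=7 → 33; n=8 → 48.
Total orbitals: 9 + 20 + 33 + 48 = 110.

110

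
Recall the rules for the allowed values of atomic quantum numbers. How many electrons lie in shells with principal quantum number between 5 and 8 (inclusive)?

Shell n has n² orbitals: 5²=25 + 6²=36 + 7²=49 + 8²=64 = 174 orbitals.
Two spin states per orbital: 2 × 174 = 348 electrons.

348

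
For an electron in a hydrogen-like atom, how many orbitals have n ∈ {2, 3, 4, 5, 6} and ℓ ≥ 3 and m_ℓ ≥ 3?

10

Go shell by shell, enumerating (ℓ, m_ℓ) with ℓ ≥ 3 and m_ℓ ≥ 3:
n=4 → 1; n=5 → 3; n=6 → 6.
Total orbitals: 1 + 3 + 6 = 10.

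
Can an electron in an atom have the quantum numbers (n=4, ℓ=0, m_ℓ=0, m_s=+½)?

n = 4 is a positive integer. ℓ = 0 satisfies 0 ≤ ℓ ≤ n−1 = 3. m_ℓ = 0 lies in the range −ℓ … +ℓ (here 0). m_s = +1/2 is one of ±1/2.
All four constraints are satisfied.

Valid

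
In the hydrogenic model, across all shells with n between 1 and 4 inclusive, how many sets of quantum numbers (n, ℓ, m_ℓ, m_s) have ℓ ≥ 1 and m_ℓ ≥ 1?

Work shell by shell — for each n, count the (ℓ, m_ℓ) pairs that satisfy ℓ ≥ 1 and m_ℓ ≥ 1:
n=2 → 1; n=3 → 3; n=4 → 6.
Orbitals: 1 + 3 + 6 = 10. Including both spin states (m_s = ±1/2) gives 2 × 10 = 20 states.

20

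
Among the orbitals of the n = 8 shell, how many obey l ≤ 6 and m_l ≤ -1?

21

Go through l = 0, …, 7 (the values permitted for n = 8).
Orbitals with l ≤ 6 and m_l ≤ -1, by l: l=1 → 1; l=2 → 2; l=3 → 3; l=4 → 4; l=5 → 5; l=6 → 6.
Total orbitals: 1 + 2 + 3 + 4 + 5 + 6 = 21.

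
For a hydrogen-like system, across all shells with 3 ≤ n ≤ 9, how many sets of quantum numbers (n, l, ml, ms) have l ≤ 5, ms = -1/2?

194

Go shell by shell, enumerating (l, ml) with l ≤ 5:
n=3 → 9; n=4 → 16; n=5 → 25; n=6 → 36; n=7 → 36; n=8 → 36; n=9 → 36.
Orbitals: 9 + 16 + 25 + 36 + 36 + 36 + 36 = 194. With ms fixed to -1/2 there is one state per orbital, so 194 states.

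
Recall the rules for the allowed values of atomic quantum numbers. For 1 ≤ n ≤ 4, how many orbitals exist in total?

30

Total orbitals = 1² + 2² + 3² + 4² = 30.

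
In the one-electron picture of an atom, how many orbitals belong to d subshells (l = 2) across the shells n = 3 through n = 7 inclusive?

A d subshell (l = 2) exists for every n ≥ 3, so shells n = 3, 4, 5, 6, 7 each contribute one — 5 subshells.
Since each d subshell has 2·2+1 = 5 orbitals, the total is 5 × 5 = 25.

25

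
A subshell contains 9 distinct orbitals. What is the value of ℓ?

2ℓ+1 = 9 gives ℓ = 4.

ℓ = 4 (g)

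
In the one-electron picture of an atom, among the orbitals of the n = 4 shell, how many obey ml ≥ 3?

1

For n = 4, l ranges over 0 … 3.
Orbitals with ml ≥ 3, by l: l=3 → 1.
Total orbitals: 1.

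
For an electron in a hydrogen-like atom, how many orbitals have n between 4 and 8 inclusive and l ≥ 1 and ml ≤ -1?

80

Go shell by shell, enumerating (l, ml) with l ≥ 1 and ml ≤ -1:
n=4 → 6; n=5 → 10; n=6 → 15; n=7 → 21; n=8 → 28.
Total orbitals: 6 + 10 + 15 + 21 + 28 = 80.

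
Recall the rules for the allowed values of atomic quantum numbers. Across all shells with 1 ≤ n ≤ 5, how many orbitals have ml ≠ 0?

40

Treat each shell separately and count matching orbitals:
n=2 → 2; n=3 → 6; n=4 → 12; n=5 → 20.
Total orbitals: 2 + 6 + 12 + 20 = 40.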